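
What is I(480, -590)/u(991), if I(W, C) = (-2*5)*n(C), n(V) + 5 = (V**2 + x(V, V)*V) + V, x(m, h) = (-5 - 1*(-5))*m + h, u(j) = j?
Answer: -6956050/991 ≈ -7019.2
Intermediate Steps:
x(m, h) = h (x(m, h) = (-5 + 5)*m + h = 0*m + h = 0 + h = h)
n(V) = -5 + V + 2*V**2 (n(V) = -5 + ((V**2 + V*V) + V) = -5 + ((V**2 + V**2) + V) = -5 + (2*V**2 + V) = -5 + (V + 2*V**2) = -5 + V + 2*V**2)
I(W, C) = 50 - 20*C**2 - 10*C (I(W, C) = (-2*5)*(-5 + C + 2*C**2) = -10*(-5 + C + 2*C**2) = 50 - 20*C**2 - 10*C)
I(480, -590)/u(991) = (50 - 20*(-590)**2 - 10*(-590))/991 = (50 - 20*348100 + 5900)*(1/991) = (50 - 6962000 + 5900)*(1/991) = -6956050*1/991 = -6956050/991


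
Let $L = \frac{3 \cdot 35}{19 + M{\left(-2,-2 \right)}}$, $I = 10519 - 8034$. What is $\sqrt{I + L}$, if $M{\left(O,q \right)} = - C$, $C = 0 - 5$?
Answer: $\frac{\sqrt{39830}}{4} \approx 49.894$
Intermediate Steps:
$I = 2485$ ($I = 10519 - 8034 = 2485$)
$C = -5$ ($C = 0 - 5 = -5$)
$M{\left(O,q \right)} = 5$ ($M{\left(O,q \right)} = \left(-1\right) \left(-5\right) = 5$)
$L = \frac{35}{8}$ ($L = \frac{3 \cdot 35}{19 + 5} = \frac{105}{24} = 105 \cdot \frac{1}{24} = \frac{35}{8} \approx 4.375$)
$\sqrt{I + L} = \sqrt{2485 + \frac{35}{8}} = \sqrt{\frac{19915}{8}} = \frac{\sqrt{39830}}{4}$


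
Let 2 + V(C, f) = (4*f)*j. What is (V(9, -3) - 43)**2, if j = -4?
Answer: 9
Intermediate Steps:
V(C, f) = -2 - 16*f (V(C, f) = -2 + (4*f)*(-4) = -2 - 16*f)
(V(9, -3) - 43)**2 = ((-2 - 16*(-3)) - 43)**2 = ((-2 + 48) - 43)**2 = (46 - 43)**2 = 3**2 = 9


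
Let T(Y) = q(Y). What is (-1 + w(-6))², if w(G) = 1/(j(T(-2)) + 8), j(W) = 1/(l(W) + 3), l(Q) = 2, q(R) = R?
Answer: 1296/1681 ≈ 0.77097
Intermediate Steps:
T(Y) = Y
j(W) = ⅕ (j(W) = 1/(2 + 3) = 1/5 = ⅕)
w(G) = 5/41 (w(G) = 1/(⅕ + 8) = 1/(41/5) = 5/41)
(-1 + w(-6))² = (-1 + 5/41)² = (-36/41)² = 1296/1681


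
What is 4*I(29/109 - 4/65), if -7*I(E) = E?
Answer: -828/7085 ≈ -0.11687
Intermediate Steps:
I(E) = -E/7
4*I(29/109 - 4/65) = 4*(-(29/109 - 4/65)/7) = 4*(-⅐*1449/7085) = 4*(-207/7085) = -828/7085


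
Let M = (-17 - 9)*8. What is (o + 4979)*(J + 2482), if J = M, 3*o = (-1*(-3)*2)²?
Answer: 11349534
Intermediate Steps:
M = -208 (M = -26*8 = -208)
o = 12 (o = (-1*(-3)*2)²/3 = (3*2)²/3 = (⅓)*6² = (⅓)*36 = 12)
J = -208
(o + 4979)*(J + 2482) = (12 + 4979)*(-208 + 2482) = 4991*2274 = 11349534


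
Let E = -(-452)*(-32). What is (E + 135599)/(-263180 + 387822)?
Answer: 17305/17806 ≈ 0.97186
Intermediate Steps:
E = -14464 (E = -452*32 = -14464)
(E + 135599)/(-263180 + 387822) = (-14464 + 135599)/(-263180 + 387822) = 121135/124642 = 121135*(1/124642) = 17305/17806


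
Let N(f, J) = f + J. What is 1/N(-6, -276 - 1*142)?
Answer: -1/424 ≈ -0.0023585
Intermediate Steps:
N(f, J) = J + f
1/N(-6, -276 - 1*142) = 1/((-276 - 1*142) - 6) = 1/((-276 - 142) - 6) = 1/(-418 - 6) = 1/(-424) = -1/424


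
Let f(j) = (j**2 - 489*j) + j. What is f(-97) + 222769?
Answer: 279514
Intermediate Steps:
f(j) = j**2 - 488*j
f(-97) + 222769 = -97*(-488 - 97) + 222769 = -97*(-585) + 222769 = 56745 + 222769 = 279514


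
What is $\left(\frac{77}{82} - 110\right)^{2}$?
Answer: $\frac{79977249}{6724} \approx 11894.0$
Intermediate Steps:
$\left(\frac{77}{82} - 110\right)^{2} = \left(- \frac{8943}{82}\right)^{2} = \frac{79977249}{6724}$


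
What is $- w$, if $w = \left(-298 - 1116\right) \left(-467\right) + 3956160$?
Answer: $-4616498$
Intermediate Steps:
$w = 4616498$ ($w = \left(-1414\right) \left(-467\right) + 3956160 = 660338 + 3956160 = 4616498$)
$- w = \left(-1\right) 4616498 = -4616498$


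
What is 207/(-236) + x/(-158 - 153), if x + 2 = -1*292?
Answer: 5007/73396 ≈ 0.068219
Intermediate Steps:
x = -294 (x = -2 - 1*292 = -2 - 292 = -294)
207/(-236) + x/(-158 - 153) = 207/(-236) - 294/(-158 - 153) = 207*(-1/236) - 294/(-311) = -207/236 - 294*(-1/311) = -207/236 + 294/311 = 5007/73396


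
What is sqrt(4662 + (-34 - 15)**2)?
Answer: sqrt(7063) ≈ 84.042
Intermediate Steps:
sqrt(4662 + (-34 - 15)**2) = sqrt(4662 + (-49)**2) = sqrt(4662 + 2401) = sqrt(7063)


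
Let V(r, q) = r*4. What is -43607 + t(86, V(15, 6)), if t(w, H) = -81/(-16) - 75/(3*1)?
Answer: -698031/16 ≈ -43627.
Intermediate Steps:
V(r, q) = 4*r
t(w, H) = -319/16 (t(w, H) = -81*(-1/16) - 75/3 = 81/16 - 75*⅓ = 81/16 - 25 = -319/16)
-43607 + t(86, V(15, 6)) = -43607 - 319/16 = -698031/16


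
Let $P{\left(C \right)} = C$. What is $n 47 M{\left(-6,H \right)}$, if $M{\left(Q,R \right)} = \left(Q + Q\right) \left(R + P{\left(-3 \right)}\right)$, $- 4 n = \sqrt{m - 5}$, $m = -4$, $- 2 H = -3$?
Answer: $- \frac{1269 i}{2} \approx - 634.5 i$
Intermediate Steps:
$H = \frac{3}{2}$ ($H = \left(- \frac{1}{2}\right) \left(-3\right) = \frac{3}{2} \approx 1.5$)
$n = - \frac{3 i}{4}$ ($n = - \frac{\sqrt{-4 - 5}}{4} = - \frac{\sqrt{-9}}{4} = - \frac{3 i}{4} \approx - 0.75 i$)
$M{\left(Q,R \right)} = 2 Q \left(-3 + R\right)$ ($M{\left(Q,R \right)} = \left(Q + Q\right) \left(R - 3\right) = 2 Q \left(-3 + R\right)$)
$n 47 M{\left(-6,H \right)} = - \frac{3 i}{4} \cdot 47 \cdot 2 \left(-6\right) \left(-3 + \frac{3}{2}\right) = - \frac{141 i}{4} \cdot 2 \left(-6\right) \left(- \frac{3}{2}\right) = - \frac{141 i}{4} \cdot 18 = - \frac{1269 i}{2}$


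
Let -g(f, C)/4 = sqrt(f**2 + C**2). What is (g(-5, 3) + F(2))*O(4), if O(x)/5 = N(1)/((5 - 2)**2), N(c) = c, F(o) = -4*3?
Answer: -20/3 - 20*sqrt(34)/9 ≈ -19.624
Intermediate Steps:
F(o) = -12
O(x) = 5/9 (O(x) = 5*(1/(5 - 2)**2) = 5*(1/3**2) = 5*(1/9) = 5/9)
g(f, C) = -4*sqrt(C**2 + f**2) (g(f, C) = -4*sqrt(f**2 + C**2) = -4*sqrt(C**2 + f**2))
(g(-5, 3) + F(2))*O(4) = (-4*sqrt(3**2 + (-5)**2) - 12)*(5/9) = (-4*sqrt(9 + 25) - 12)*(5/9) = (-4*sqrt(34) - 12)*(5/9) = (-12 - 4*sqrt(34))*(5/9) = -20/3 - 20*sqrt(34)/9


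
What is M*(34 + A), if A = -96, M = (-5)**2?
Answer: -1550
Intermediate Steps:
M = 25
M*(34 + A) = 25*(34 - 96) = 25*(-62) = -1550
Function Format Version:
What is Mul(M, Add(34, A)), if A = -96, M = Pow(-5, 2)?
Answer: -1550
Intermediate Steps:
M = 25
Mul(M, Add(34, A)) = Mul(25, Add(34, -96)) = Mul(25, -62) = -1550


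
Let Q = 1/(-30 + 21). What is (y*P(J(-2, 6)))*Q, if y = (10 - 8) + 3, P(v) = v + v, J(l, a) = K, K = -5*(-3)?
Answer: -50/3 ≈ -16.667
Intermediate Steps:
K = 15
Q = -⅑ (Q = 1/(-9) = -⅑ ≈ -0.11111)
J(l, a) = 15
P(v) = 2*v
y = 5 (y = 2 + 3 = 5)
(y*P(J(-2, 6)))*Q = (5*(2*15))*(-⅑) = (5*30)*(-⅑) = 150*(-⅑) = -50/3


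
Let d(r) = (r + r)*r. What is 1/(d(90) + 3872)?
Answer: 1/20072 ≈ 4.9821e-5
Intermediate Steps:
d(r) = 2*r**2 (d(r) = (2*r)*r = 2*r**2)
1/(d(90) + 3872) = 1/(2*90**2 + 3872) = 1/(2*8100 + 3872) = 1/(16200 + 3872) = 1/20072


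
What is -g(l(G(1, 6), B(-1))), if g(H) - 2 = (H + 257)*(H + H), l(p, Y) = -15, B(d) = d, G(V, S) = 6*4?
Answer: 7258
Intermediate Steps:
G(V, S) = 24
g(H) = 2 + 2*H*(257 + H) (g(H) = 2 + (H + 257)*(H + H) = 2 + (257 + H)*(2*H) = 2 + 2*H*(257 + H))
-g(l(G(1, 6), B(-1))) = -(2 + 2*(-15)² + 514*(-15)) = -(2 + 2*225 - 7710) = -(2 + 450 - 7710) = -1*(-7258) = 7258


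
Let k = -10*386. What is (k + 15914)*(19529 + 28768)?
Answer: 582172038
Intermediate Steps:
k = -3860
(k + 15914)*(19529 + 28768) = (-3860 + 15914)*(19529 + 28768) = 12054*48297 = 582172038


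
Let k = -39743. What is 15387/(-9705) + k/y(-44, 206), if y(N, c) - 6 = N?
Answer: 128373703/122930 ≈ 1044.3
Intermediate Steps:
y(N, c) = 6 + N
15387/(-9705) + k/y(-44, 206) = 15387/(-9705) - 39743/(6 - 44) = 15387*(-1/9705) - 39743/(-38) = -5129/3235 - 39743*(-1/38) = -5129/3235 + 39743/38 = 128373703/122930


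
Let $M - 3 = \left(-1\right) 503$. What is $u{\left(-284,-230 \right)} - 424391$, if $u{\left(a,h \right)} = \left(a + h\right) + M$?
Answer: $-425405$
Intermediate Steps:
$M = -500$ ($M = 3 - 503 = -500$)
$u{\left(a,h \right)} = -500 + a + h$ ($u{\left(a,h \right)} = \left(a + h\right) - 500 = -500 + a + h$)
$u{\left(-284,-230 \right)} - 424391 = \left(-500 - 284 - 230\right) - 424391 = -1014 - 424391 = -425405$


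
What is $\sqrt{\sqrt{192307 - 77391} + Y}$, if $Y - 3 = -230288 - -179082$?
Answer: $\sqrt{-51203 + 2 \sqrt{28729}} \approx 225.53 i$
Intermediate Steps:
$Y = -51203$ ($Y = 3 - 51206 = -51203$)
$\sqrt{\sqrt{192307 - 77391} + Y} = \sqrt{\sqrt{192307 - 77391} - 51203} = \sqrt{\sqrt{114916} - 51203} = \sqrt{2 \sqrt{28729} - 51203} = \sqrt{-51203 + 2 \sqrt{28729}}$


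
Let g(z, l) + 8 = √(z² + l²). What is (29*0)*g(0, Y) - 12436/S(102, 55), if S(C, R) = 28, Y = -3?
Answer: -3109/7 ≈ -444.14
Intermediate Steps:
g(z, l) = -8 + √(l² + z²) (g(z, l) = -8 + √(z² + l²) = -8 + √(l² + z²))
(29*0)*g(0, Y) - 12436/S(102, 55) = (29*0)*(-8 + √((-3)² + 0²)) - 12436/28 = 0*(-8 + √(9 + 0)) - 12436*1/28 = 0*(-8 + √9) - 3109/7 = 0*(-8 + 3) - 3109/7 = 0*(-5) - 3109/7 = 0 - 3109/7 = -3109/7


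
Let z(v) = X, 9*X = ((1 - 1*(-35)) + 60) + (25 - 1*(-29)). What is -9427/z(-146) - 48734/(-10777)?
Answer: -302347637/538850 ≈ -561.10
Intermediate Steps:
X = 50/3 (X = (((1 - 1*(-35)) + 60) + (25 - 1*(-29)))/9 = (((1 + 35) + 60) + (25 + 29))/9 = ((36 + 60) + 54)/9 = (96 + 54)/9 = (⅑)*150 = 50/3 ≈ 16.667)
z(v) = 50/3
-9427/z(-146) - 48734/(-10777) = -9427/50/3 - 48734/(-10777) = -9427*3/50 - 48734*(-1/10777) = -28281/50 + 48734/10777 = -302347637/538850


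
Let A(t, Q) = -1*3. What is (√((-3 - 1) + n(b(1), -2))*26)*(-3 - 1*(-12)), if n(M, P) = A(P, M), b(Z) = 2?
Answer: 234*I*√7 ≈ 619.11*I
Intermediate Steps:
A(t, Q) = -3
n(M, P) = -3
(√((-3 - 1) + n(b(1), -2))*26)*(-3 - 1*(-12)) = (√((-3 - 1) - 3)*26)*(-3 - 1*(-12)) = (√(-4 - 3)*26)*(-3 + 12) = (√(-7)*26)*9 = ((I*√7)*26)*9 = (26*I*√7)*9 = 234*I*√7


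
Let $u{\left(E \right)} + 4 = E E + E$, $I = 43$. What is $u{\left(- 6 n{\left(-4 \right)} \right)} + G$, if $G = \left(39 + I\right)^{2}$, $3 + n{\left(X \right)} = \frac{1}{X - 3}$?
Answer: $\frac{347628}{49} \approx 7094.4$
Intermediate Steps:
$n{\left(X \right)} = -3 + \frac{1}{-3 + X}$ ($n{\left(X \right)} = -3 + \frac{1}{X - 3} = -3 + \frac{1}{-3 + X}$)
$u{\left(E \right)} = -4 + E + E^{2}$ ($u{\left(E \right)} = -4 + \left(E E + E\right) = -4 + \left(E^{2} + E\right) = -4 + \left(E + E^{2}\right) = -4 + E + E^{2}$)
$G = 6724$ ($G = \left(39 + 43\right)^{2} = 82^{2} = 6724$)
$u{\left(- 6 n{\left(-4 \right)} \right)} + G = \left(-4 - 6 \frac{10 - -12}{-3 - 4} + \left(- 6 \frac{10 - -12}{-3 - 4}\right)^{2}\right) + 6724 = \left(-4 - 6 \frac{10 + 12}{-7} + \left(- 6 \frac{10 + 12}{-7}\right)^{2}\right) + 6724 = \left(-4 - 6 \left(\left(- \frac{1}{7}\right) 22\right) + \left(- 6 \left(\left(- \frac{1}{7}\right) 22\right)\right)^{2}\right) + 6724 = \left(-4 - - \frac{132}{7} + \left(\left(-6\right) \left(- \frac{22}{7}\right)\right)^{2}\right) + 6724 = \left(-4 + \frac{132}{7} + \left(\frac{132}{7}\right)^{2}\right) + 6724 = \left(-4 + \frac{132}{7} + \frac{17424}{49}\right) + 6724 = \frac{18152}{49} + 6724 = \frac{347628}{49}$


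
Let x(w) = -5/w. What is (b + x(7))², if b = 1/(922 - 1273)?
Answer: 3104644/6036849 ≈ 0.51428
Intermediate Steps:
b = -1/351 (b = 1/(-351) = -1/351 ≈ -0.0028490)
(b + x(7))² = (-1/351 - 5/7)² = (-1762/2457)² = 3104644/6036849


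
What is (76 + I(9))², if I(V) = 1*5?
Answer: 6561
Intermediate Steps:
I(V) = 5
(76 + I(9))² = (76 + 5)² = 81² = 6561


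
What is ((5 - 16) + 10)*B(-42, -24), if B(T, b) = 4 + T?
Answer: 38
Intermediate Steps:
((5 - 16) + 10)*B(-42, -24) = ((5 - 16) + 10)*(4 - 42) = (-11 + 10)*(-38) = -1*(-38) = 38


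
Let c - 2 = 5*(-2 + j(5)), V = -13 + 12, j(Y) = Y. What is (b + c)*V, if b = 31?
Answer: -48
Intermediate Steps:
V = -1
c = 17 (c = 2 + 5*(-2 + 5) = 2 + 5*3 = 2 + 15 = 17)
(b + c)*V = (31 + 17)*(-1) = 48*(-1) = -48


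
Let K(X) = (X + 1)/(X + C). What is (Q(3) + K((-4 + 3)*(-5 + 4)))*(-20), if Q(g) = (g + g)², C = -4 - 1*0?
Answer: -2120/3 ≈ -706.67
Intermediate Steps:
C = -4 (C = -4 + 0 = -4)
Q(g) = 4*g² (Q(g) = (2*g)² = 4*g²)
K(X) = (1 + X)/(-4 + X) (K(X) = (X + 1)/(X - 4) = (1 + X)/(-4 + X))
(Q(3) + K((-4 + 3)*(-5 + 4)))*(-20) = (4*3² + (1 + (-4 + 3)*(-5 + 4))/(-4 + (-4 + 3)*(-5 + 4)))*(-20) = (4*9 + (1 - 1*(-1))/(-4 - 1*(-1)))*(-20) = (36 + (1 + 1)/(-4 + 1))*(-20) = (36 + 2/(-3))*(-20) = (36 - ⅓*2)*(-20) = (36 - ⅔)*(-20) = (106/3)*(-20) = -2120/3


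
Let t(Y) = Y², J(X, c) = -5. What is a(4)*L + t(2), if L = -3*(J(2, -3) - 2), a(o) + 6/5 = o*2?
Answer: 734/5 ≈ 146.80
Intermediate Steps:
a(o) = -6/5 + 2*o (a(o) = -6/5 + o*2 = -6/5 + 2*o)
L = 21 (L = -3*(-5 - 2) = -3*(-7) = 21)
a(4)*L + t(2) = (-6/5 + 2*4)*21 + 2² = (-6/5 + 8)*21 + 4 = (34/5)*21 + 4 = 714/5 + 4 = 734/5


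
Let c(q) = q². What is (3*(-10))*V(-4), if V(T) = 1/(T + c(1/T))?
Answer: 160/21 ≈ 7.6190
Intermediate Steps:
V(T) = 1/(T + T⁻²) (V(T) = 1/(T + (1/T)²) = 1/(T + T⁻²))
(3*(-10))*V(-4) = (3*(-10))*((-4)²/(1 + (-4)³)) = -480/(1 - 64) = -480/(-63) = -480*(-1)/63 = -30*(-16/63) = 160/21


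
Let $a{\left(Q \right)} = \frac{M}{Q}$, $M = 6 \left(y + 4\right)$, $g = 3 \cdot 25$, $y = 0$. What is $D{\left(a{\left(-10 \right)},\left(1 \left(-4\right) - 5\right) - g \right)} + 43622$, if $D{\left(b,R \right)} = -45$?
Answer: $43577$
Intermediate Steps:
$g = 75$
$M = 24$ ($M = 6 \left(0 + 4\right) = 6 \cdot 4 = 24$)
$a{\left(Q \right)} = \frac{24}{Q}$
$D{\left(a{\left(-10 \right)},\left(1 \left(-4\right) - 5\right) - g \right)} + 43622 = -45 + 43622 = 43577$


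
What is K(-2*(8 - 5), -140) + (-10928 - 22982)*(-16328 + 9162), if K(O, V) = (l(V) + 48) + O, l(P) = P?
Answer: 242998962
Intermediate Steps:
K(O, V) = 48 + O + V (K(O, V) = (V + 48) + O = (48 + V) + O = 48 + O + V)
K(-2*(8 - 5), -140) + (-10928 - 22982)*(-16328 + 9162) = (48 - 2*(8 - 5) - 140) + (-10928 - 22982)*(-16328 + 9162) = (48 - 2*3 - 140) - 33910*(-7166) = (48 - 6 - 140) + 242999060 = -98 + 242999060 = 242998962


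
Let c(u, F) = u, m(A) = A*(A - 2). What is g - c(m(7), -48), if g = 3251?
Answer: 3216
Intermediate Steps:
m(A) = A*(-2 + A)
g - c(m(7), -48) = 3251 - 7*(-2 + 7) = 3251 - 7*5 = 3251 - 1*35 = 3251 - 35 = 3216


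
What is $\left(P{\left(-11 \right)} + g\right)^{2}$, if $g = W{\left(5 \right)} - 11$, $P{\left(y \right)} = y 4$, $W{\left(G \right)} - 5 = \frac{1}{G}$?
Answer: $\frac{62001}{25} \approx 2480.0$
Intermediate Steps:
$W{\left(G \right)} = 5 + \frac{1}{G}$
$P{\left(y \right)} = 4 y$
$g = - \frac{29}{5}$ ($g = \left(5 + \frac{1}{5}\right) - 11 = \frac{26}{5} - 11 = - \frac{29}{5} \approx -5.8$)
$\left(P{\left(-11 \right)} + g\right)^{2} = \left(4 \left(-11\right) - \frac{29}{5}\right)^{2} = \left(-44 - \frac{29}{5}\right)^{2} = \left(- \frac{249}{5}\right)^{2} = \frac{62001}{25}$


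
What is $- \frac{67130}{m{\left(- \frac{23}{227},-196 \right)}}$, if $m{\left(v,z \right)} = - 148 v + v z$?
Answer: $- \frac{7619255}{3956} \approx -1926.0$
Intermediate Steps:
$- \frac{67130}{m{\left(- \frac{23}{227},-196 \right)}} = - \frac{67130}{- \frac{23}{227} \left(-148 - 196\right)} = - \frac{67130}{\left(-23\right) \frac{1}{227} \left(-344\right)} = - \frac{67130}{\left(- \frac{23}{227}\right) \left(-344\right)} = - \frac{67130}{\frac{7912}{227}} = \left(-67130\right) \frac{227}{7912} = - \frac{7619255}{3956}$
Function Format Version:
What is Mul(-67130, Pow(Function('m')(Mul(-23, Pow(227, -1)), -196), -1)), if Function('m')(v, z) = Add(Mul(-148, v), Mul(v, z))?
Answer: Rational(-7619255, 3956) ≈ -1926.0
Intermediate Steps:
Mul(-67130, Pow(Function('m')(Mul(-23, Pow(227, -1)), -196), -1)) = Mul(-67130, Pow(Mul(Mul(-23, Pow(227, -1)), Add(-148, -196)), -1)) = Mul(-67130, Pow(Mul(Mul(-23, Rational(1, 227)), -344), -1)) = Mul(-67130, Pow(Mul(Rational(-23, 227), -344), -1)) = Mul(-67130, Pow(Rational(7912, 227), -1)) = Mul(-67130, Rational(227, 7912)) = Rational(-7619255, 3956)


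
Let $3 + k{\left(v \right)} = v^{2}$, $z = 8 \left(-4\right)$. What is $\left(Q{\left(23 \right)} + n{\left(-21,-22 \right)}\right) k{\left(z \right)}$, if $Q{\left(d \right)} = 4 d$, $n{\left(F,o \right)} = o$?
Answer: $71470$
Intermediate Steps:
$z = -32$
$k{\left(v \right)} = -3 + v^{2}$
$\left(Q{\left(23 \right)} + n{\left(-21,-22 \right)}\right) k{\left(z \right)} = \left(4 \cdot 23 - 22\right) \left(-3 + \left(-32\right)^{2}\right) = \left(92 - 22\right) \left(-3 + 1024\right) = 70 \cdot 1021 = 71470$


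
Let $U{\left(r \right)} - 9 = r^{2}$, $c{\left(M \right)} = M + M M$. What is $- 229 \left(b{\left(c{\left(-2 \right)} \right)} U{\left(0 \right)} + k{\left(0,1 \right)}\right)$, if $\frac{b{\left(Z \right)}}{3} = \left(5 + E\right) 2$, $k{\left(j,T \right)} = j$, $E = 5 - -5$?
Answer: $-185490$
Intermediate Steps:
$c{\left(M \right)} = M + M^{2}$
$U{\left(r \right)} = 9 + r^{2}$
$E = 10$ ($E = 5 + 5 = 10$)
$b{\left(Z \right)} = 90$ ($b{\left(Z \right)} = 3 \left(5 + 10\right) 2 = 3 \cdot 15 \cdot 2 = 3 \cdot 30 = 90$)
$- 229 \left(b{\left(c{\left(-2 \right)} \right)} U{\left(0 \right)} + k{\left(0,1 \right)}\right) = - 229 \left(90 \left(9 + 0^{2}\right) + 0\right) = - 229 \left(90 \left(9 + 0\right) + 0\right) = - 229 \left(90 \cdot 9 + 0\right) = - 229 \left(810 + 0\right) = \left(-229\right) 810 = -185490$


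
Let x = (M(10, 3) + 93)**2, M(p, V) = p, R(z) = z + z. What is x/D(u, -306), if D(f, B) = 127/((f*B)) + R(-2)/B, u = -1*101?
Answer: 36431306/59 ≈ 6.1748e+5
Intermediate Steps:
R(z) = 2*z
u = -101
D(f, B) = -4/B + 127/(B*f) (D(f, B) = 127/((f*B)) + (2*(-2))/B = 127/((B*f)) - 4/B = 127*(1/(B*f)) - 4/B = 127/(B*f) - 4/B = -4/B + 127/(B*f))
x = 10609 (x = (10 + 93)**2 = 103**2 = 10609)
x/D(u, -306) = 10609/(((127 - 4*(-101))/(-306*(-101)))) = 10609/((-1/306*(-1/101)*(127 + 404))) = 10609/((-1/306*(-1/101)*531)) = 10609/(59/3434) = 10609*(3434/59) = 36431306/59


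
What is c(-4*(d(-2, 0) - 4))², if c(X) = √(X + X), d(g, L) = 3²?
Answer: -40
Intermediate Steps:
d(g, L) = 9
c(X) = √2*√X (c(X) = √(2*X) = √2*√X)
c(-4*(d(-2, 0) - 4))² = (√2*√(-4*(9 - 4)))² = (√2*√(-4*5))² = (√2*√(-20))² = (√2*(2*I*√5))² = (2*I*√10)² = -40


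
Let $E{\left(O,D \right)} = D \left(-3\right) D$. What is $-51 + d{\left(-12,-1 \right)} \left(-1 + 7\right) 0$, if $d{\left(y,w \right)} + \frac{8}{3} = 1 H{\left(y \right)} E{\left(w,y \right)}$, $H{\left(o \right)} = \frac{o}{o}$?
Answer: $-51$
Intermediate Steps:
$H{\left(o \right)} = 1$
$E{\left(O,D \right)} = - 3 D^{2}$ ($E{\left(O,D \right)} = - 3 D D = - 3 D^{2}$)
$d{\left(y,w \right)} = - \frac{8}{3} - 3 y^{2}$ ($d{\left(y,w \right)} = - \frac{8}{3} + 1 \cdot 1 \left(- 3 y^{2}\right) = - \frac{8}{3} + 1 \left(- 3 y^{2}\right) = - \frac{8}{3} - 3 y^{2}$)
$-51 + d{\left(-12,-1 \right)} \left(-1 + 7\right) 0 = -51 + \left(- \frac{8}{3} - 3 \left(-12\right)^{2}\right) \left(-1 + 7\right) 0 = -51 + \left(- \frac{8}{3} - 432\right) 6 \cdot 0 = -51 + \left(- \frac{8}{3} - 432\right) 0 = -51 - 0 = -51 + 0 = -51$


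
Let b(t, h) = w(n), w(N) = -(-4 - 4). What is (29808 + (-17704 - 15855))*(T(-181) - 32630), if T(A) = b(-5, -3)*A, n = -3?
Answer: 127826578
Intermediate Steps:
w(N) = 8 (w(N) = -1*(-8) = 8)
b(t, h) = 8
T(A) = 8*A
(29808 + (-17704 - 15855))*(T(-181) - 32630) = (29808 + (-17704 - 15855))*(8*(-181) - 32630) = (29808 - 33559)*(-1448 - 32630) = -3751*(-34078) = 127826578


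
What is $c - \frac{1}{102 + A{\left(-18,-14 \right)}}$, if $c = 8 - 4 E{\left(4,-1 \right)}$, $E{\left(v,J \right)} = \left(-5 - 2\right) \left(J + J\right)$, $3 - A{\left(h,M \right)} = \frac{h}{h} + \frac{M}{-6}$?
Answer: $- \frac{14643}{305} \approx -48.01$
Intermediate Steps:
$A{\left(h,M \right)} = 2 + \frac{M}{6}$ ($A{\left(h,M \right)} = 3 - \left(\frac{h}{h} + \frac{M}{-6}\right) = 3 - \left(1 + M \left(- \frac{1}{6}\right)\right) = 3 - \left(1 - \frac{M}{6}\right) = 3 + \left(-1 + \frac{M}{6}\right) = 2 + \frac{M}{6}$)
$E{\left(v,J \right)} = - 14 J$ ($E{\left(v,J \right)} = - 7 \cdot 2 J = - 14 J$)
$c = -48$ ($c = 8 - 4 \left(\left(-14\right) \left(-1\right)\right) = 8 - 56 = -48$)
$c - \frac{1}{102 + A{\left(-18,-14 \right)}} = -48 - \frac{1}{102 + \left(2 + \frac{1}{6} \left(-14\right)\right)} = -48 - \frac{1}{102 + \left(2 - \frac{7}{3}\right)} = -48 - \frac{1}{102 - \frac{1}{3}} = -48 - \frac{1}{\frac{305}{3}} = -48 - \frac{3}{305} = - \frac{14643}{305}$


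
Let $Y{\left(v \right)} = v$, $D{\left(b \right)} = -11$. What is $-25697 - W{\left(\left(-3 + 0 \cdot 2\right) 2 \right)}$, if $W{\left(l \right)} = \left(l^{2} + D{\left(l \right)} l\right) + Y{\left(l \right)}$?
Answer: $-25793$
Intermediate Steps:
$W{\left(l \right)} = l^{2} - 10 l$ ($W{\left(l \right)} = \left(l^{2} - 11 l\right) + l = l^{2} - 10 l$)
$-25697 - W{\left(\left(-3 + 0 \cdot 2\right) 2 \right)} = -25697 - \left(-3 + 0 \cdot 2\right) 2 \left(-10 + \left(-3 + 0 \cdot 2\right) 2\right) = -25697 - \left(-3 + 0\right) 2 \left(-10 + \left(-3 + 0\right) 2\right) = -25697 - \left(-3\right) 2 \left(-10 - 6\right) = -25697 - - 6 \left(-10 - 6\right) = -25697 - \left(-6\right) \left(-16\right) = -25697 - 96 = -25793$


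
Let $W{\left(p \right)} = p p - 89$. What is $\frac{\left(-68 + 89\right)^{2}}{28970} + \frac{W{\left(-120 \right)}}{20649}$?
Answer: $\frac{423695879}{598201530} \approx 0.70828$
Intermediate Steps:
$W{\left(p \right)} = -89 + p^{2}$ ($W{\left(p \right)} = p^{2} - 89 = -89 + p^{2}$)
$\frac{\left(-68 + 89\right)^{2}}{28970} + \frac{W{\left(-120 \right)}}{20649} = \frac{\left(-68 + 89\right)^{2}}{28970} + \frac{-89 + \left(-120\right)^{2}}{20649} = 21^{2} \cdot \frac{1}{28970} + \left(-89 + 14400\right) \frac{1}{20649} = 441 \cdot \frac{1}{28970} + 14311 \cdot \frac{1}{20649} = \frac{441}{28970} + \frac{14311}{20649} = \frac{423695879}{598201530}$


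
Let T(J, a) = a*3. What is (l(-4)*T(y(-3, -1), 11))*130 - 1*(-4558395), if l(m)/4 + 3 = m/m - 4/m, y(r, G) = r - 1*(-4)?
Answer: 4541235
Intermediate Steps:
y(r, G) = 4 + r (y(r, G) = r + 4 = 4 + r)
T(J, a) = 3*a
l(m) = -8 - 16/m (l(m) = -12 + 4*(m/m - 4/m) = -12 + 4*(1 - 4/m) = -12 + (4 - 16/m) = -8 - 16/m)
(l(-4)*T(y(-3, -1), 11))*130 - 1*(-4558395) = ((-8 - 16/(-4))*(3*11))*130 - 1*(-4558395) = ((-8 - 16*(-¼))*33)*130 + 4558395 = ((-8 + 4)*33)*130 + 4558395 = -4*33*130 + 4558395 = -132*130 + 4558395 = -17160 + 4558395 = 4541235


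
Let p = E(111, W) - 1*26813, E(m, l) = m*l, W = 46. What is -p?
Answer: 21707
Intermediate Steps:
E(m, l) = l*m
p = -21707 (p = 46*111 - 1*26813 = 5106 - 26813 = -21707)
-p = -1*(-21707) = 21707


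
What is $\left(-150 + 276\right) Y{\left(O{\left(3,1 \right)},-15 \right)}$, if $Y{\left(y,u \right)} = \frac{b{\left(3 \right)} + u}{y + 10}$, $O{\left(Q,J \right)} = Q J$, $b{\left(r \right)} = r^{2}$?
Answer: $- \frac{756}{13} \approx -58.154$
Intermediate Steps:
$O{\left(Q,J \right)} = J Q$
$Y{\left(y,u \right)} = \frac{9 + u}{10 + y}$ ($Y{\left(y,u \right)} = \frac{3^{2} + u}{y + 10} = \frac{9 + u}{10 + y}$)
$\left(-150 + 276\right) Y{\left(O{\left(3,1 \right)},-15 \right)} = \left(-150 + 276\right) \frac{9 - 15}{10 + 1 \cdot 3} = 126 \frac{1}{10 + 3} \left(-6\right) = 126 \cdot \frac{1}{13} \left(-6\right) = 126 \left(- \frac{6}{13}\right) = - \frac{756}{13}$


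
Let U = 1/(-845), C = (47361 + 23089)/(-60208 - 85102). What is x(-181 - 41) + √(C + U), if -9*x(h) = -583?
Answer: 583/9 + 2*I*√108393195295/944515 ≈ 64.778 + 0.69714*I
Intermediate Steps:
x(h) = 583/9 (x(h) = -⅑*(-583) = 583/9)
C = -7045/14531 (C = 70450/(-145310) = 70450*(-1/145310) = -7045/14531 ≈ -0.48483)
U = -1/845 ≈ -0.0011834
x(-181 - 41) + √(C + U) = 583/9 + √(-7045/14531 - 1/845) = 583/9 + √(-5967556/12278695) = 583/9 + 2*I*√108393195295/944515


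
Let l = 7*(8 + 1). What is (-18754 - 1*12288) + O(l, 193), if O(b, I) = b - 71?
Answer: -31050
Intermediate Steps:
l = 63 (l = 7*9 = 63)
O(b, I) = -71 + b
(-18754 - 1*12288) + O(l, 193) = (-18754 - 1*12288) + (-71 + 63) = (-18754 - 12288) - 8 = -31042 - 8 = -31050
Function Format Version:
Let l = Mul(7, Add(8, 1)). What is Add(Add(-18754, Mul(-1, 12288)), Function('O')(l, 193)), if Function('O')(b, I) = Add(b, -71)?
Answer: -31050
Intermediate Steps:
l = 63 (l = Mul(7, 9) = 63)
Function('O')(b, I) = Add(-71, b)
Add(Add(-18754, Mul(-1, 12288)), Function('O')(l, 193)) = Add(Add(-18754, Mul(-1, 12288)), Add(-71, 63)) = Add(Add(-18754, -12288), -8) = Add(-31042, -8) = -31050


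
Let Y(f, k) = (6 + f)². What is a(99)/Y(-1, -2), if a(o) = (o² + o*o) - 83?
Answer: 19519/25 ≈ 780.76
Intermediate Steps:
a(o) = -83 + 2*o² (a(o) = (o² + o²) - 83 = 2*o² - 83 = -83 + 2*o²)
a(99)/Y(-1, -2) = (-83 + 2*99²)/((6 - 1)²) = (-83 + 2*9801)/(5²) = (-83 + 19602)/25 = 19519*(1/25) = 19519/25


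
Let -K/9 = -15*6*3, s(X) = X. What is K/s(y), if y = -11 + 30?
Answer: 2430/19 ≈ 127.89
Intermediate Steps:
y = 19
K = 2430 (K = -9*(-15*6)*3 = -(-810)*3 = -9*(-270) = 2430)
K/s(y) = 2430/19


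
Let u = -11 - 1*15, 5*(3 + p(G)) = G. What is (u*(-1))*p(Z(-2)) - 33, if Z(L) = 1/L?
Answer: -568/5 ≈ -113.60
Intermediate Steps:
Z(L) = 1/L
p(G) = -3 + G/5
u = -26 (u = -11 - 15 = -26)
(u*(-1))*p(Z(-2)) - 33 = (-26*(-1))*(-3 + (⅕)/(-2)) - 33 = 26*(-3 + (⅕)*(-½)) - 33 = 26*(-3 - ⅒) - 33 = 26*(-31/10) - 33 = -403/5 - 33 = -568/5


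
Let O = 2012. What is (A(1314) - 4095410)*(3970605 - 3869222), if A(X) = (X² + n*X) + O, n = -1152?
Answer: -393419772990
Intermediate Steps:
A(X) = 2012 + X² - 1152*X (A(X) = (X² - 1152*X) + 2012 = 2012 + X² - 1152*X)
(A(1314) - 4095410)*(3970605 - 3869222) = ((2012 + 1314² - 1152*1314) - 4095410)*(3970605 - 3869222) = ((2012 + 1726596 - 1513728) - 4095410)*101383 = (214880 - 4095410)*101383 = -3880530*101383 = -393419772990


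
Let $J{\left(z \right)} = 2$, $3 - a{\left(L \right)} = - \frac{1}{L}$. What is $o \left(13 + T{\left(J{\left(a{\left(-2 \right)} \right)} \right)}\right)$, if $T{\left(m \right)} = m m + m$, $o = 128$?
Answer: $2432$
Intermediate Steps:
$a{\left(L \right)} = 3 + \frac{1}{L}$ ($a{\left(L \right)} = 3 - - \frac{1}{L} = 3 + \frac{1}{L}$)
$T{\left(m \right)} = m + m^{2}$ ($T{\left(m \right)} = m^{2} + m = m + m^{2}$)
$o \left(13 + T{\left(J{\left(a{\left(-2 \right)} \right)} \right)}\right) = 128 \left(13 + 2 \left(1 + 2\right)\right) = 128 \left(13 + 2 \cdot 3\right) = 128 \left(13 + 6\right) = 128 \cdot 19 = 2432$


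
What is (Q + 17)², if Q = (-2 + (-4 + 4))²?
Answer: 441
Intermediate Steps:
Q = 4 (Q = (-2 + 0)² = (-2)² = 4)
(Q + 17)² = (4 + 17)² = 21² = 441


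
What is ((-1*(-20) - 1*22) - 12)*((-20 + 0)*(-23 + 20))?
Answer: -840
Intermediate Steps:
((-1*(-20) - 1*22) - 12)*((-20 + 0)*(-23 + 20)) = ((20 - 22) - 12)*(-20*(-3)) = (-2 - 12)*60 = -14*60 = -840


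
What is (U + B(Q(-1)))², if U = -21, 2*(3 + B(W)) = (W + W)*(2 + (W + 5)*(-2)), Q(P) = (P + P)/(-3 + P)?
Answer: 3249/4 ≈ 812.25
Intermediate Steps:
Q(P) = 2*P/(-3 + P) (Q(P) = (2*P)/(-3 + P) = 2*P/(-3 + P))
B(W) = -3 + W*(-8 - 2*W) (B(W) = -3 + ((W + W)*(2 + (W + 5)*(-2)))/2 = -3 + ((2*W)*(2 + (5 + W)*(-2)))/2 = -3 + ((2*W)*(2 + (-10 - 2*W)))/2 = -3 + ((2*W)*(-8 - 2*W))/2 = -3 + (2*W*(-8 - 2*W))/2 = -3 + W*(-8 - 2*W))
(U + B(Q(-1)))² = (-21 + (-3 - 16*(-1)/(-3 - 1) - 2*4/(-3 - 1)²))² = (-21 + (-3 - 16*(-1)/(-4) - 2*(2*(-1)/(-4))²))² = (-21 + (-3 - 16*(-1)*(-1)/4 - 2*(2*(-1)*(-¼))²))² = (-21 + (-3 - 8*½ - 2*(½)²))² = (-21 + (-3 - 4 - 2*¼))² = (-21 + (-3 - 4 - ½))² = (-21 - 15/2)² = (-57/2)² = 3249/4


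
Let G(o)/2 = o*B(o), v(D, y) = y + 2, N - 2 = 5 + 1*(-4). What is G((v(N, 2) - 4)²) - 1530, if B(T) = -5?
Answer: -1530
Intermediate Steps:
N = 3 (N = 2 + (5 + 1*(-4)) = 2 + (5 - 4) = 2 + 1 = 3)
v(D, y) = 2 + y
G(o) = -10*o (G(o) = 2*(o*(-5)) = 2*(-5*o) = -10*o)
G((v(N, 2) - 4)²) - 1530 = -10*((2 + 2) - 4)² - 1530 = -10*(4 - 4)² - 1530 = -10*0² - 1530 = -10*0 - 1530 = 0 - 1530 = -1530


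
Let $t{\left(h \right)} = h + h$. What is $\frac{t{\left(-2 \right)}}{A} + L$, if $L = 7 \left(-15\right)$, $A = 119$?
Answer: $- \frac{12499}{119} \approx -105.03$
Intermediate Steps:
$t{\left(h \right)} = 2 h$
$L = -105$
$\frac{t{\left(-2 \right)}}{A} + L = \frac{2 \left(-2\right)}{119} - 105 = \left(-4\right) \frac{1}{119} - 105 = - \frac{4}{119} - 105 = - \frac{12499}{119}$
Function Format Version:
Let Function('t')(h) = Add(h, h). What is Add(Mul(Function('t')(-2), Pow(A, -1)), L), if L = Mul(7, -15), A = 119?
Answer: Rational(-12499, 119) ≈ -105.03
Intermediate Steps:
Function('t')(h) = Mul(2, h)
L = -105
Add(Mul(Function('t')(-2), Pow(A, -1)), L) = Add(Mul(Mul(2, -2), Pow(119, -1)), -105) = Add(Mul(-4, Rational(1, 119)), -105) = Add(Rational(-4, 119), -105) = Rational(-12499, 119)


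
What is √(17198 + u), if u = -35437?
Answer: I*√18239 ≈ 135.05*I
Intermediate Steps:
√(17198 + u) = √(17198 - 35437) = √(-18239) = I*√18239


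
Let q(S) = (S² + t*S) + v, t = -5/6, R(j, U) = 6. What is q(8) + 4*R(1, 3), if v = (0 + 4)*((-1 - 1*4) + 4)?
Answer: 232/3 ≈ 77.333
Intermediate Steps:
v = -4 (v = 4*((-1 - 4) + 4) = 4*(-5 + 4) = 4*(-1) = -4)
t = -⅚ (t = -5*⅙ = -⅚ ≈ -0.83333)
q(S) = -4 + S² - 5*S/6 (q(S) = (S² - 5*S/6) - 4 = -4 + S² - 5*S/6)
q(8) + 4*R(1, 3) = (-4 + 8² - ⅚*8) + 4*6 = (-4 + 64 - 20/3) + 24 = 160/3 + 24 = 232/3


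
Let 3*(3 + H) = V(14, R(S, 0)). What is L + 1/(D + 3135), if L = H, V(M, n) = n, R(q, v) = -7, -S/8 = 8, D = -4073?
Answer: -15011/2814 ≈ -5.3344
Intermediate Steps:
S = -64 (S = -8*8 = -64)
H = -16/3 (H = -3 + (⅓)*(-7) = -3 - 7/3 = -16/3 ≈ -5.3333)
L = -16/3 ≈ -5.3333
L + 1/(D + 3135) = -16/3 + 1/(-4073 + 3135) = -16/3 + 1/(-938) = -16/3 - 1/938 = -15011/2814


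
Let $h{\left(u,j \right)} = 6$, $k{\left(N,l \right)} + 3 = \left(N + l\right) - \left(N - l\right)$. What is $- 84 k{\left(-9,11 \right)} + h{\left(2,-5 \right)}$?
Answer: $-1590$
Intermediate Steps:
$k{\left(N,l \right)} = -3 + 2 l$ ($k{\left(N,l \right)} = -3 + \left(\left(N + l\right) - \left(N - l\right)\right) = -3 + 2 l$)
$- 84 k{\left(-9,11 \right)} + h{\left(2,-5 \right)} = - 84 \left(-3 + 2 \cdot 11\right) + 6 = - 84 \left(-3 + 22\right) + 6 = \left(-84\right) 19 + 6 = -1596 + 6 = -1590$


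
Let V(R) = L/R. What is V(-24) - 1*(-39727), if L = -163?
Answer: 953611/24 ≈ 39734.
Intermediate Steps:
V(R) = -163/R
V(-24) - 1*(-39727) = -163/(-24) - 1*(-39727) = -163*(-1/24) + 39727 = 163/24 + 39727 = 953611/24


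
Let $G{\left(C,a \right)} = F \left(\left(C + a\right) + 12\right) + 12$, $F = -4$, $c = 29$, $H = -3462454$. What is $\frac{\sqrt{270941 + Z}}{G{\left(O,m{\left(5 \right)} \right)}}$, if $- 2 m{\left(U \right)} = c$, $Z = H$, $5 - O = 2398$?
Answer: $\frac{i \sqrt{3191513}}{9594} \approx 0.18621 i$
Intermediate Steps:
$O = -2393$ ($O = 5 - 2398 = -2393$)
$Z = -3462454$
$m{\left(U \right)} = - \frac{29}{2}$ ($m{\left(U \right)} = \left(- \frac{1}{2}\right) 29 = - \frac{29}{2}$)
$G{\left(C,a \right)} = -36 - 4 C - 4 a$ ($G{\left(C,a \right)} = - 4 \left(\left(C + a\right) + 12\right) + 12 = - 4 \left(12 + C + a\right) + 12 = \left(-48 - 4 C - 4 a\right) + 12 = -36 - 4 C - 4 a$)
$\frac{\sqrt{270941 + Z}}{G{\left(O,m{\left(5 \right)} \right)}} = \frac{\sqrt{270941 - 3462454}}{-36 - -9572 - -58} = \frac{\sqrt{-3191513}}{-36 + 9572 + 58} = \frac{i \sqrt{3191513}}{9594}$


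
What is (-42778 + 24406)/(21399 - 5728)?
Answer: -18372/15671 ≈ -1.1724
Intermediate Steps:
(-42778 + 24406)/(21399 - 5728) = -18372/15671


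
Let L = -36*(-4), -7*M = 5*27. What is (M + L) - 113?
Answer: 82/7 ≈ 11.714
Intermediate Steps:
M = -135/7 (M = -5*27/7 = -⅐*135 = -135/7 ≈ -19.286)
L = 144
(M + L) - 113 = (-135/7 + 144) - 113 = 873/7 - 113 = 82/7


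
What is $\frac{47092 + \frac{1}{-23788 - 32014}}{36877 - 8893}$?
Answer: $\frac{2627827783}{1561563168} \approx 1.6828$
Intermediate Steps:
$\frac{47092 + \frac{1}{-23788 - 32014}}{36877 - 8893} = \frac{47092 + \frac{1}{-55802}}{27984} = \left(47092 - \frac{1}{55802}\right) \frac{1}{27984} = \frac{2627827783}{55802} \cdot \frac{1}{27984} = \frac{2627827783}{1561563168}$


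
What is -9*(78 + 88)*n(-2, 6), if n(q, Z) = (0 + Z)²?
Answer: -53784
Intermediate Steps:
n(q, Z) = Z²
-9*(78 + 88)*n(-2, 6) = -9*(78 + 88)*6² = -1494*36 = -9*5976 = -53784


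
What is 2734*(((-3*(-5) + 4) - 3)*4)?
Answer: 174976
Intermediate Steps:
2734*(((-3*(-5) + 4) - 3)*4) = 2734*(((15 + 4) - 3)*4) = 2734*((19 - 3)*4) = 2734*(16*4) = 2734*64 = 174976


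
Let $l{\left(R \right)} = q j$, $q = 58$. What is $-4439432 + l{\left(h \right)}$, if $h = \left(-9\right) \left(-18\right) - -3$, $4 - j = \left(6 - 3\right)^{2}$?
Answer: $-4439722$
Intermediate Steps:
$j = -5$ ($j = 4 - \left(6 - 3\right)^{2} = 4 - 3^{2} = 4 - 9 = -5$)
$h = 165$ ($h = 162 + 3 = 165$)
$l{\left(R \right)} = -290$ ($l{\left(R \right)} = 58 \left(-5\right) = -290$)
$-4439432 + l{\left(h \right)} = -4439432 - 290 = -4439722$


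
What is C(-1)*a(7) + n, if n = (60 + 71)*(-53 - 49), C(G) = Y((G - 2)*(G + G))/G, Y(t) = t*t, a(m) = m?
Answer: -13614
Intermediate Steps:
Y(t) = t²
C(G) = 4*G*(-2 + G)² (C(G) = ((G - 2)*(G + G))²/G = ((-2 + G)*(2*G))²/G = (2*G*(-2 + G))²/G = (4*G²*(-2 + G)²)/G = 4*G*(-2 + G)²)
n = -13362 (n = 131*(-102) = -13362)
C(-1)*a(7) + n = (4*(-1)*(-2 - 1)²)*7 - 13362 = (4*(-1)*(-3)²)*7 - 13362 = (4*(-1)*9)*7 - 13362 = -36*7 - 13362 = -252 - 13362 = -13614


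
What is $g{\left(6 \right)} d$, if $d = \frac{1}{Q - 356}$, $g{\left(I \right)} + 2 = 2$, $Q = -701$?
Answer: $0$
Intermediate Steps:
$g{\left(I \right)} = 0$ ($g{\left(I \right)} = -2 + 2 = 0$)
$d = - \frac{1}{1057}$ ($d = \frac{1}{-701 - 356} = \frac{1}{-1057} = - \frac{1}{1057} \approx -0.00094607$)
$g{\left(6 \right)} d = 0 \left(- \frac{1}{1057}\right) = 0$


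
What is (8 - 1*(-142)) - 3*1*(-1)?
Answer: 153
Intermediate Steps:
(8 - 1*(-142)) - 3*1*(-1) = (8 + 142) - 3*(-1) = 150 + 3 = 153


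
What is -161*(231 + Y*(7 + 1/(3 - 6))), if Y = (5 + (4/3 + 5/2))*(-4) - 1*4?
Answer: 45241/9 ≈ 5026.8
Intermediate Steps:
Y = -118/3 (Y = (5 + (4*(⅓) + 5*(½)))*(-4) - 4 = (5 + (4/3 + 5/2))*(-4) - 4 = (5 + 23/6)*(-4) - 4 = (53/6)*(-4) - 4 = -106/3 - 4 = -118/3 ≈ -39.333)
-161*(231 + Y*(7 + 1/(3 - 6))) = -161*(231 - 118*(7 + 1/(3 - 6))/3) = -161*(231 - 118*(7 + 1/(-3))/3) = -161*(231 - 118*(7 - ⅓)/3) = -161*(231 - 118/3*20/3) = -161*(231 - 2360/9) = -161*(-281/9) = 45241/9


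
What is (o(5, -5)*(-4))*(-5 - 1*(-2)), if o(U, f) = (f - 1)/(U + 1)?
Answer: -12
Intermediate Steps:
o(U, f) = (-1 + f)/(1 + U)
(o(5, -5)*(-4))*(-5 - 1*(-2)) = (((-1 - 5)/(1 + 5))*(-4))*(-5 - 1*(-2)) = ((-6/6)*(-4))*(-5 + 2) = (((⅙)*(-6))*(-4))*(-3) = -1*(-4)*(-3) = 4*(-3) = -12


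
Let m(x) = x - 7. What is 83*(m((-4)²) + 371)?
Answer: 31540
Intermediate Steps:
m(x) = -7 + x
83*(m((-4)²) + 371) = 83*((-7 + (-4)²) + 371) = 83*((-7 + 16) + 371) = 83*(9 + 371) = 83*380 = 31540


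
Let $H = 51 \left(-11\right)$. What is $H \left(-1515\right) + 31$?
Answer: $849946$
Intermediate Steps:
$H = -561$
$H \left(-1515\right) + 31 = \left(-561\right) \left(-1515\right) + 31 = 849915 + 31 = 849946$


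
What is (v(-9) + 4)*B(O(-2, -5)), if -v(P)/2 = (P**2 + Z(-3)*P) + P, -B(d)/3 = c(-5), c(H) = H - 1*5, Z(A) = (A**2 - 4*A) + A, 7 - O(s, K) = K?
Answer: 5520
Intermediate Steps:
O(s, K) = 7 - K
Z(A) = A**2 - 3*A
c(H) = -5 + H (c(H) = H - 5 = -5 + H)
B(d) = 30 (B(d) = -3*(-5 - 5) = -3*(-10) = 30)
v(P) = -38*P - 2*P**2 (v(P) = -2*((P**2 + (-3*(-3 - 3))*P) + P) = -2*((P**2 + (-3*(-6))*P) + P) = -2*((P**2 + 18*P) + P) = -2*(P**2 + 19*P) = -38*P - 2*P**2)
(v(-9) + 4)*B(O(-2, -5)) = (-2*(-9)*(19 - 9) + 4)*30 = (-2*(-9)*10 + 4)*30 = (180 + 4)*30 = 184*30 = 5520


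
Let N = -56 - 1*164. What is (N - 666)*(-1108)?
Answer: 981688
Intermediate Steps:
N = -220 (N = -56 - 164 = -220)
(N - 666)*(-1108) = (-220 - 666)*(-1108) = -886*(-1108) = 981688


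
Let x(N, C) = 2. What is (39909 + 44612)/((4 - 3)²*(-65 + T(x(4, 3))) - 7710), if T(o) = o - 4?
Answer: -84521/7777 ≈ -10.868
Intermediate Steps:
T(o) = -4 + o
(39909 + 44612)/((4 - 3)²*(-65 + T(x(4, 3))) - 7710) = (39909 + 44612)/((4 - 3)²*(-65 + (-4 + 2)) - 7710) = 84521/(1²*(-65 - 2) - 7710) = 84521/(1*(-67) - 7710) = 84521/(-67 - 7710) = 84521/(-7777) = 84521*(-1/7777) = -84521/7777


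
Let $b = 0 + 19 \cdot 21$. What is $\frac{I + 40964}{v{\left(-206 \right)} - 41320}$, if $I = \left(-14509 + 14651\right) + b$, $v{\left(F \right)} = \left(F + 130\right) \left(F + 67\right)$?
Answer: $- \frac{13835}{10252} \approx -1.3495$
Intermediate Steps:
$b = 399$ ($b = 0 + 399 = 399$)
$v{\left(F \right)} = \left(67 + F\right) \left(130 + F\right)$ ($v{\left(F \right)} = \left(130 + F\right) \left(67 + F\right) = \left(67 + F\right) \left(130 + F\right)$)
$I = 541$ ($I = \left(-14509 + 14651\right) + 399 = 142 + 399 = 541$)
$\frac{I + 40964}{v{\left(-206 \right)} - 41320} = \frac{541 + 40964}{\left(8710 + \left(-206\right)^{2} + 197 \left(-206\right)\right) - 41320} = \frac{41505}{\left(8710 + 42436 - 40582\right) - 41320} = \frac{41505}{10564 - 41320} = \frac{41505}{-30756} = 41505 \left(- \frac{1}{30756}\right) = - \frac{13835}{10252}$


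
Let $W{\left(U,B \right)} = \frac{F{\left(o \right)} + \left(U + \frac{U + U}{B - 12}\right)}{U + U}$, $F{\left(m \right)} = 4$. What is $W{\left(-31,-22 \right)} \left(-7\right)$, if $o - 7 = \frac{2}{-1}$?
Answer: $- \frac{1498}{527} \approx -2.8425$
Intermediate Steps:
$o = 5$ ($o = 7 + \frac{2}{-1} = 7 + 2 \left(-1\right) = 7 - 2 = 5$)
$W{\left(U,B \right)} = \frac{4 + U + \frac{2 U}{-12 + B}}{2 U}$ ($W{\left(U,B \right)} = \frac{4 + \left(U + \frac{U + U}{B - 12}\right)}{U + U} = \frac{4 + \left(U + \frac{2 U}{-12 + B}\right)}{2 U} = \left(4 + \left(U + \frac{2 U}{-12 + B}\right)\right) \frac{1}{2 U} = \left(4 + U + \frac{2 U}{-12 + B}\right) \frac{1}{2 U} = \frac{4 + U + \frac{2 U}{-12 + B}}{2 U}$)
$W{\left(-31,-22 \right)} \left(-7\right) = \frac{-48 - -310 + 4 \left(-22\right) - -682}{2 \left(-31\right) \left(-12 - 22\right)} \left(-7\right) = \frac{1}{2} \left(- \frac{1}{31}\right) \frac{1}{-34} \left(-48 + 310 - 88 + 682\right) \left(-7\right) = \frac{1}{2} \left(- \frac{1}{31}\right) \left(- \frac{1}{34}\right) 856 \left(-7\right) = \frac{214}{527} \left(-7\right) = - \frac{1498}{527}$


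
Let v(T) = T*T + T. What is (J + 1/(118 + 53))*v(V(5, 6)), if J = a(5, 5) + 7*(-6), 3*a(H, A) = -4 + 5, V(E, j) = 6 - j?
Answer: 0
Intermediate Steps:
a(H, A) = ⅓ (a(H, A) = (-4 + 5)/3 = (⅓)*1 = ⅓)
v(T) = T + T² (v(T) = T² + T = T + T²)
J = -125/3 (J = ⅓ + 7*(-6) = ⅓ - 42 = -125/3 ≈ -41.667)
(J + 1/(118 + 53))*v(V(5, 6)) = (-125/3 + 1/(118 + 53))*((6 - 1*6)*(1 + (6 - 1*6))) = (-125/3 + 1/171)*((6 - 6)*(1 + (6 - 6))) = (-125/3 + 1/171)*(0*(1 + 0)) = -0 = -7124/171*0 = 0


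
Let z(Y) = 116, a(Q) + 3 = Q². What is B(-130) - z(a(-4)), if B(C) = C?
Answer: -246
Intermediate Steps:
a(Q) = -3 + Q²
B(-130) - z(a(-4)) = -130 - 1*116 = -130 - 116 = -246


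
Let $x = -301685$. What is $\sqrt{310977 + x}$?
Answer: $2 \sqrt{2323} \approx 96.395$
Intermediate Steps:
$\sqrt{310977 + x} = \sqrt{310977 - 301685} = \sqrt{9292} = 2 \sqrt{2323}$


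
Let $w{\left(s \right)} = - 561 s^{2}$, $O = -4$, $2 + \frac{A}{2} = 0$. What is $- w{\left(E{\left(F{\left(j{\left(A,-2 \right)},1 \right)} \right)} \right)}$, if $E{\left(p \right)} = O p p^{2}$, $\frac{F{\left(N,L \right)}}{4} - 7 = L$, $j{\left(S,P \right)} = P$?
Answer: $9637906612224$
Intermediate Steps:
$A = -4$ ($A = -4 + 2 \cdot 0 = -4 + 0 = -4$)
$F{\left(N,L \right)} = 28 + 4 L$
$E{\left(p \right)} = - 4 p^{3}$ ($E{\left(p \right)} = - 4 p p^{2} = - 4 p^{3}$)
$- w{\left(E{\left(F{\left(j{\left(A,-2 \right)},1 \right)} \right)} \right)} = - \left(-561\right) \left(- 4 \left(28 + 4 \cdot 1\right)^{3}\right)^{2} = - \left(-561\right) \left(- 4 \left(28 + 4\right)^{3}\right)^{2} = - \left(-561\right) \left(- 4 \cdot 32^{3}\right)^{2} = - \left(-561\right) \left(\left(-4\right) 32768\right)^{2} = - \left(-561\right) \left(-131072\right)^{2} = - \left(-561\right) 17179869184 = \left(-1\right) \left(-9637906612224\right) = 9637906612224$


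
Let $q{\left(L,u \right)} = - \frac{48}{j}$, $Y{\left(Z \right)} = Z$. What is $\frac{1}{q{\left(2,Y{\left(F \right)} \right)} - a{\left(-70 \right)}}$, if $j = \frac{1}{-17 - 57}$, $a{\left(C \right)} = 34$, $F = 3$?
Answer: $\frac{1}{3518} \approx 0.00028425$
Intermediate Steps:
$j = - \frac{1}{74}$ ($j = \frac{1}{-74} = - \frac{1}{74} \approx -0.013514$)
$q{\left(L,u \right)} = 3552$ ($q{\left(L,u \right)} = - \frac{48}{- \frac{1}{74}} = \left(-48\right) \left(-74\right) = 3552$)
$\frac{1}{q{\left(2,Y{\left(F \right)} \right)} - a{\left(-70 \right)}} = \frac{1}{3552 - 34} = \frac{1}{3518}$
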